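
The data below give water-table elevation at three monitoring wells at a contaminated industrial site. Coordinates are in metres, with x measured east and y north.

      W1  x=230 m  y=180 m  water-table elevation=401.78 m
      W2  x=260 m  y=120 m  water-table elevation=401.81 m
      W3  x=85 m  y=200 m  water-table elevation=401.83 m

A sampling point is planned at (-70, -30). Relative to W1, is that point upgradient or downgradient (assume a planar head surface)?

upgradient

Taking W1 as reference: W2−W1 = (30, -60, +0.03); W3−W1 = (-145, 20, +0.05).
Determinant of the coordinate differences = 30·20 − (-145)·(-60) = -8100.
∂h/∂x = [(+0.03)·20 − (+0.05)·(-60)] / -8100 = -0.0004444
∂h/∂y = [30·(+0.05) − (-145)·(+0.03)] / -8100 = -0.0007222
Head at (-70, -30) = 401.78 + (-0.0004444)·(-300) + (-0.0007222)·(-210) = 402.07 m.
That is higher than the 401.78 m at W1, so the point is upgradient.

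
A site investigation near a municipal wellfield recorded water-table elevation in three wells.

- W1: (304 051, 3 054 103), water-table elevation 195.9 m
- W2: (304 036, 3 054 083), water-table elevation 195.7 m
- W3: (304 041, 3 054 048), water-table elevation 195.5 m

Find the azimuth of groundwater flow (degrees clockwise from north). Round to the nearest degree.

Differences from W1: to W2 (Δx, Δy, Δh) = (-15, -20, -0.2); to W3 = (-10, -55, -0.4).
Determinant of the coordinate differences = (-15)·(-55) − (-10)·(-20) = 625.
∂h/∂x = [(-0.2)·(-55) − (-0.4)·(-20)] / 625 = +0.004800
∂h/∂y = [(-15)·(-0.4) − (-10)·(-0.2)] / 625 = +0.006400
Flow direction (−∇h) has components (-0.004800 E, -0.006400 N).
Azimuth = atan2(E, N) = atan2(-0.004800, -0.006400) = 216.9° ≈ 217°.

217°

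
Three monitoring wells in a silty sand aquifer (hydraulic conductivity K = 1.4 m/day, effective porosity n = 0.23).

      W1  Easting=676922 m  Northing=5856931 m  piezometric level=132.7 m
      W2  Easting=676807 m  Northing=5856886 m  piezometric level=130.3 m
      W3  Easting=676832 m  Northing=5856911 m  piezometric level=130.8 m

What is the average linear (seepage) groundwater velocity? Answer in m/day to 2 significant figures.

Differences from W1: to W2 (Δx, Δy, Δh) = (-115, -45, -2.4); to W3 = (-90, -20, -1.9).
Solve a·Δx + b·Δy = Δh: det = (-115)·(-20) − (-90)·(-45) = -1750.
∂h/∂x = [(-2.4)·(-20) − (-1.9)·(-45)] / -1750 = +0.02143
∂h/∂y = [(-115)·(-1.9) − (-90)·(-2.4)] / -1750 = -0.001429
|∇h| = √(0.02143² + -0.001429²) = 0.02148
Seepage velocity v = K·i/n = 1.4 × 0.02148 / 0.23 = 0.1307 m/day.

0.13 m/day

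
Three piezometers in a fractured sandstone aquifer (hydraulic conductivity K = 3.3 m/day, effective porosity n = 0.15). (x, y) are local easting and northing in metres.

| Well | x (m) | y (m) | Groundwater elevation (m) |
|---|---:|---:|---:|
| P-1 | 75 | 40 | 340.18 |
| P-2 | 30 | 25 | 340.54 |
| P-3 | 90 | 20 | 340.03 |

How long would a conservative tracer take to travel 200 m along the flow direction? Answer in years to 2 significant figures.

Taking P-1 as reference: P-2−P-1 = (-45, -15, +0.36); P-3−P-1 = (15, -20, -0.15).
Determinant of the coordinate differences = (-45)·(-20) − 15·(-15) = 1125.
∂h/∂x = [(+0.36)·(-20) − (-0.15)·(-15)] / 1125 = -0.008400
∂h/∂y = [(-45)·(-0.15) − 15·(+0.36)] / 1125 = +0.001200
|∇h| = √(-0.008400² + 0.001200²) = 0.008485
Seepage velocity v = K·i/n = 3.3 × 0.008485 / 0.15 = 0.1867 m/day.
t = 200 / 0.1867 = 1071 days = 2.93 years.

2.9 years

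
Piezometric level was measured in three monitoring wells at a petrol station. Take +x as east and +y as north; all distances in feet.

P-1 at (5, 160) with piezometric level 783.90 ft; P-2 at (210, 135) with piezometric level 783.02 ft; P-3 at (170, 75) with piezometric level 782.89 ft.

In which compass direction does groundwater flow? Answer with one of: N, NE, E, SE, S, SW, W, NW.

SE

Taking P-1 as reference: P-2−P-1 = (205, -25, -0.88); P-3−P-1 = (165, -85, -1.01).
Determinant of the coordinate differences = 205·(-85) − 165·(-25) = -13300.
∂h/∂x = [(-0.88)·(-85) − (-1.01)·(-25)] / -13300 = -0.003726
∂h/∂y = [205·(-1.01) − 165·(-0.88)] / -13300 = +0.004650
Flow = −∇h = (+0.003726 east, -0.004650 north), which points southeast.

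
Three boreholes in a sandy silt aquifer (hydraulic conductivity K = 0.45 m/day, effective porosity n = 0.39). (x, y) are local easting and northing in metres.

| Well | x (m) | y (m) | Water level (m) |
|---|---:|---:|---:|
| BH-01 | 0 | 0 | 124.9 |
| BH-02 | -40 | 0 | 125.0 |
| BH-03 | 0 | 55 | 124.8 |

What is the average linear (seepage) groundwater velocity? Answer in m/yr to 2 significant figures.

∂h/∂x = (125.0 − 124.9) / (-40 − 0) = -0.002500
∂h/∂y = (124.8 − 124.9) / (55 − 0) = -0.001818
|∇h| = √(-0.002500² + -0.001818²) = 0.003091
Seepage velocity v = K·i/n = 0.45 × 0.003091 / 0.39 = 0.003567 m/day = 1.303 m/yr.

1.3 m/yr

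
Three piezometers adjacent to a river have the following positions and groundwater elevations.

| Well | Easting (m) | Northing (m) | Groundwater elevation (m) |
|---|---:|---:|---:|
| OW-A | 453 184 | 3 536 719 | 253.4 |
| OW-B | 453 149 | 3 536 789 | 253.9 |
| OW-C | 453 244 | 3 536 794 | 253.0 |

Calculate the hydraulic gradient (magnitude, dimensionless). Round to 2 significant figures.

0.0099

Taking OW-A as reference: OW-B−OW-A = (-35, 70, +0.5); OW-C−OW-A = (60, 75, -0.4).
Determinant of the coordinate differences = (-35)·75 − 60·70 = -6825.
∂h/∂x = [(+0.5)·75 − (-0.4)·70] / -6825 = -0.009597
∂h/∂y = [(-35)·(-0.4) − 60·(+0.5)] / -6825 = +0.002344
|∇h| = √(-0.009597² + 0.002344²) = 0.009879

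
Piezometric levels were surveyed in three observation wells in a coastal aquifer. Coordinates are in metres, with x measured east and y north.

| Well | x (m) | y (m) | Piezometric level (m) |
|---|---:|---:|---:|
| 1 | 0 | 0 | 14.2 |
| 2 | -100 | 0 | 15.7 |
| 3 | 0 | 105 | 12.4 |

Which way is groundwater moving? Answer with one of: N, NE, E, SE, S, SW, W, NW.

∂h/∂x = (15.7 − 14.2) / (-100 − 0) = -0.01500
∂h/∂y = (12.4 − 14.2) / (105 − 0) = -0.01714
Flow = −∇h = (+0.01500 east, +0.01714 north), which points northeast.

NE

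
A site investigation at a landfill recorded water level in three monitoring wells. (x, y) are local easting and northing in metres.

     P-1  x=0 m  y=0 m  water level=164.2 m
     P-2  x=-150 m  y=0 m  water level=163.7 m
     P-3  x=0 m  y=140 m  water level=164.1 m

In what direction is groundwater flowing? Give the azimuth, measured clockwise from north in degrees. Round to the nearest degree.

282°

∂h/∂x = (163.7 − 164.2) / (-150 − 0) = +0.003333
∂h/∂y = (164.1 − 164.2) / (140 − 0) = -0.0007143
Flow direction (−∇h) has components (-0.003333 E, +0.0007143 N).
Azimuth = atan2(E, N) = atan2(-0.003333, +0.0007143) = 282.1° ≈ 282°.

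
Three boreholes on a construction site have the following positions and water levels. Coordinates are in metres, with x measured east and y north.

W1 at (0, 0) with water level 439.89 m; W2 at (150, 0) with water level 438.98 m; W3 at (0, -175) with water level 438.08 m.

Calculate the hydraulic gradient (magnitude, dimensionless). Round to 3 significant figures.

∂h/∂x = (438.98 − 439.89) / (150 − 0) = -0.006067
∂h/∂y = (438.08 − 439.89) / (-175 − 0) = +0.01034
|∇h| = √(-0.006067² + 0.01034²) = 0.01199

0.0120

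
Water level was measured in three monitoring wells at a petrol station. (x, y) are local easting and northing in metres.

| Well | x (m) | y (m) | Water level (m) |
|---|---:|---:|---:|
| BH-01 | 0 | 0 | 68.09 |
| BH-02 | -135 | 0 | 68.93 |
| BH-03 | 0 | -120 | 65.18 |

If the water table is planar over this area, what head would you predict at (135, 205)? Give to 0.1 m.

∂h/∂x = (68.93 − 68.09) / (-135 − 0) = -0.006222
∂h/∂y = (65.18 − 68.09) / (-120 − 0) = +0.02425
h(135, 205) = 68.09 + (-0.006222)·(135) + (+0.02425)·(205) = 68.09 -0.840 +4.971 = 72.221 m.

72.2 m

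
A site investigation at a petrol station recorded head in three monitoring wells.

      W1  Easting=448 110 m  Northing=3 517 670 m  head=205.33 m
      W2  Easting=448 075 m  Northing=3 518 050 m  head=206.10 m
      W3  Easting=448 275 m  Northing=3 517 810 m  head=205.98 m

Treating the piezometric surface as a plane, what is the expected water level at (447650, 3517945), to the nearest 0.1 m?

205.0 m

With h = a·x + b·y + c and W1 as origin, the differences give:
  (-35)·a + 380·b = +0.77
  165·a + 140·b = +0.65
Eliminate b (×140 and ×380, subtract): -67600·a = -139.200 → a = ∂h/∂x = +0.002059
Back-substitute: b = ∂h/∂y = +0.002216.
h(447650, 3517945) = 205.33 + (+0.002059)·(-460) + (+0.002216)·(275) = 205.33 -0.947 +0.609 = 204.992 m.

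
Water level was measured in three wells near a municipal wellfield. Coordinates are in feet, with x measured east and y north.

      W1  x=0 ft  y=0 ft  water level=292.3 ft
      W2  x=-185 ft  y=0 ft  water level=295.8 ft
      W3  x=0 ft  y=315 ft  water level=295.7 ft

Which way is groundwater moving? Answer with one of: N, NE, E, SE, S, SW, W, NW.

∂h/∂x = (295.8 − 292.3) / (-185 − 0) = -0.01892
∂h/∂y = (295.7 − 292.3) / (315 − 0) = +0.01079
Flow = −∇h = (+0.01892 east, -0.01079 north), which points southeast.

SE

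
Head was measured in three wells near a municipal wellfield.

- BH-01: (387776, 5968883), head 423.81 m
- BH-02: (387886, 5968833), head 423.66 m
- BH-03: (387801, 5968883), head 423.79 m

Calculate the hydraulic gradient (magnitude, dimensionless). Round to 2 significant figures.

0.0015

Taking BH-01 as reference: BH-02−BH-01 = (110, -50, -0.15); BH-03−BH-01 = (25, 0, -0.02).
Determinant of the coordinate differences = 110·0 − 25·(-50) = 1250.
∂h/∂x = [(-0.15)·0 − (-0.02)·(-50)] / 1250 = -0.0008000
∂h/∂y = [110·(-0.02) − 25·(-0.15)] / 1250 = +0.001240
|∇h| = √(-0.0008000² + 0.001240²) = 0.001476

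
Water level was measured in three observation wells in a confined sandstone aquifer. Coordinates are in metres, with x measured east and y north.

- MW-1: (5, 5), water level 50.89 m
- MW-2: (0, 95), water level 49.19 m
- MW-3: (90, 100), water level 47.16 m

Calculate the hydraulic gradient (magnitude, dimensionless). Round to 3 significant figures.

0.0294

Differences from MW-1: to MW-2 (Δx, Δy, Δh) = (-5, 90, -1.70); to MW-3 = (85, 95, -3.73).
Determinant of the coordinate differences = (-5)·95 − 85·90 = -8125.
∂h/∂x = [(-1.70)·95 − (-3.73)·90] / -8125 = -0.02144
∂h/∂y = [(-5)·(-3.73) − 85·(-1.70)] / -8125 = -0.02008
|∇h| = √(-0.02144² + -0.02008²) = 0.02937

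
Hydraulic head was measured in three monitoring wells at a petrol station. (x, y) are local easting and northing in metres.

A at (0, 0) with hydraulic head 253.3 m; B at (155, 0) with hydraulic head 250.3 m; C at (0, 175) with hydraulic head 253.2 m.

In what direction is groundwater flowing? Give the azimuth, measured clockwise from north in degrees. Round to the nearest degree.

∂h/∂x = (250.3 − 253.3) / (155 − 0) = -0.01935
∂h/∂y = (253.2 − 253.3) / (175 − 0) = -0.0005714
Flow direction (−∇h) has components (+0.01935 E, +0.0005714 N).
Azimuth = atan2(E, N) = atan2(+0.01935, +0.0005714) = 88.3° ≈ 088°.

088°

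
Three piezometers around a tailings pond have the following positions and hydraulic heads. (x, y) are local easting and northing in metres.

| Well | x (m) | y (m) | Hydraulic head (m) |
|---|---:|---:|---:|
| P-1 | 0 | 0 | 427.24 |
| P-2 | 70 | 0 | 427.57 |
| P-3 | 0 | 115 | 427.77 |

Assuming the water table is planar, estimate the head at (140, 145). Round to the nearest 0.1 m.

∂h/∂x = (427.57 − 427.24) / (70 − 0) = +0.004714
∂h/∂y = (427.77 − 427.24) / (115 − 0) = +0.004609
h(140, 145) = 427.24 + (+0.004714)·(140) + (+0.004609)·(145) = 427.24 +0.660 +0.668 = 428.568 m.

428.6 m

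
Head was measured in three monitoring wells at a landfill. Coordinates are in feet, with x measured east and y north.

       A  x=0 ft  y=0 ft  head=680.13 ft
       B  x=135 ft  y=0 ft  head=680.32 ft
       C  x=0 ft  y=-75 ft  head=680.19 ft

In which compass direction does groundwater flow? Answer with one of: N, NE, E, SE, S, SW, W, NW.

∂h/∂x = (680.32 − 680.13) / (135 − 0) = +0.001407
∂h/∂y = (680.19 − 680.13) / (-75 − 0) = -0.0008000
Flow = −∇h = (-0.001407 east, +0.0008000 north), which points northwest.

NW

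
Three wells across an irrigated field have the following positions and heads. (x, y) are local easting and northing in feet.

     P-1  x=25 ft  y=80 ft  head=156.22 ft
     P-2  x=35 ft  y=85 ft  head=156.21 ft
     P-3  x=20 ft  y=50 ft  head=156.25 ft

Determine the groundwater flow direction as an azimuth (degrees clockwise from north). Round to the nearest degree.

With h = a·x + b·y + c and P-1 as origin, the differences give:
  10·a + 5·b = -0.01
  (-5)·a + (-30)·b = +0.03
Eliminate b (×(-30) and ×5, subtract): -275·a = 0.150 → a = ∂h/∂x = -0.0005455
Back-substitute: b = ∂h/∂y = -0.0009091.
Flow direction (−∇h) has components (+0.0005455 E, +0.0009091 N).
Azimuth = atan2(E, N) = atan2(+0.0005455, +0.0009091) = 31.0° ≈ 031°.

031°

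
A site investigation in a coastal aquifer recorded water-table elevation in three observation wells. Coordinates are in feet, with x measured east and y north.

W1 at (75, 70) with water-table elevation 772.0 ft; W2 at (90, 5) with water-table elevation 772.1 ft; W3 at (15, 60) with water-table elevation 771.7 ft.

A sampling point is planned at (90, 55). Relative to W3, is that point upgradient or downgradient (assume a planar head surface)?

upgradient

With h = a·x + b·y + c and W1 as origin, the differences give:
  15·a + (-65)·b = +0.1
  (-60)·a + (-10)·b = -0.3
Eliminate b (×(-10) and ×(-65), subtract): -4050·a = -20.50 → a = ∂h/∂x = +0.005062
Back-substitute: b = ∂h/∂y = -0.0003704.
Head at (90, 55) = 772.0 + (+0.005062)·(15) + (-0.0003704)·(-15) = 772.08 ft.
That is higher than the 771.7 ft at W3, so the point is upgradient.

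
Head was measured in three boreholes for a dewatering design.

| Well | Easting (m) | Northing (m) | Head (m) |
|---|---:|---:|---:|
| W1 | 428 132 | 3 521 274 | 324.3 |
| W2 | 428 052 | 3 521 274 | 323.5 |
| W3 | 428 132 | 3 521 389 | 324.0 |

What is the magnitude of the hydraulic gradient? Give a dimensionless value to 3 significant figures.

∂h/∂x = (323.5 − 324.3) / (428052 − 428132) = +0.01000
∂h/∂y = (324.0 − 324.3) / (3521389 − 3521274) = -0.002609
|∇h| = √(0.01000² + -0.002609²) = 0.01033

0.0103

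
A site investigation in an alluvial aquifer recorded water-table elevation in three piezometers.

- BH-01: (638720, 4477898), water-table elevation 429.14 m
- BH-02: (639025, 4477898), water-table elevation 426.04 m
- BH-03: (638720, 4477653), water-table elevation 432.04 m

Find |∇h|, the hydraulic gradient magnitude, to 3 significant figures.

0.0156

∂h/∂x = (426.04 − 429.14) / (639025 − 638720) = -0.01016
∂h/∂y = (432.04 − 429.14) / (4477653 − 4477898) = -0.01184
|∇h| = √(-0.01016² + -0.01184²) = 0.0156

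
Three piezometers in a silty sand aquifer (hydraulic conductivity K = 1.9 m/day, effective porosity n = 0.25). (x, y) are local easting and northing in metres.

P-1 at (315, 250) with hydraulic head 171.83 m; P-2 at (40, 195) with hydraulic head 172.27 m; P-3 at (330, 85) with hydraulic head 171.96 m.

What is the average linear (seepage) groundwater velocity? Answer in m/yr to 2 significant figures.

With h = a·x + b·y + c and P-1 as origin, the differences give:
  (-275)·a + (-55)·b = +0.44
  15·a + (-165)·b = +0.13
Eliminate b (×(-165) and ×(-55), subtract): 46200·a = -65.450 → a = ∂h/∂x = -0.001417
Back-substitute: b = ∂h/∂y = -0.0009167.
|∇h| = √(-0.001417² + -0.0009167²) = 0.001688
Seepage velocity v = K·i/n = 1.9 × 0.001688 / 0.25 = 0.01283 m/day = 4.686 m/yr.

4.7 m/yr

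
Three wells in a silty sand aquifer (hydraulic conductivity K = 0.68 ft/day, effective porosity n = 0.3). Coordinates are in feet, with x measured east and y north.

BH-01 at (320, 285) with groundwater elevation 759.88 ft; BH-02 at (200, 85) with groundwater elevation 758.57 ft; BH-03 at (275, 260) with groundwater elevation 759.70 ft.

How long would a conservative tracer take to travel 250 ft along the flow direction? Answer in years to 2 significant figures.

48 years

Three-point gradient (reference BH-01): Δ to BH-02 = (-120, -200, -1.31), Δ to BH-03 = (-45, -25, -0.18).
∂h/∂x = +0.0005417, ∂h/∂y = +0.006225 (det = -6000).
|∇h| = √(0.0005417² + 0.006225²) = 0.006249
Seepage velocity v = K·i/n = 0.68 × 0.006249 / 0.3 = 0.01416 ft/day.
t = 250 / 0.01416 = 1.766e+04 days = 48.4 years.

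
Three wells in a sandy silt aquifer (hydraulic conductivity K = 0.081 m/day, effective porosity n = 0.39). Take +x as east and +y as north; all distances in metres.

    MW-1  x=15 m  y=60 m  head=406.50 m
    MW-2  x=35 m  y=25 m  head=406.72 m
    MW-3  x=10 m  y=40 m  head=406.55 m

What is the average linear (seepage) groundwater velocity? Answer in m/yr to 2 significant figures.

Three-point gradient (reference MW-1): Δ to MW-2 = (20, -35, +0.22), Δ to MW-3 = (-5, -20, +0.05).
∂h/∂x = +0.004609, ∂h/∂y = -0.003652 (det = -575).
|∇h| = √(0.004609² + -0.003652²) = 0.00588
Seepage velocity v = K·i/n = 0.081 × 0.00588 / 0.39 = 0.001221 m/day = 0.446 m/yr.

0.45 m/yr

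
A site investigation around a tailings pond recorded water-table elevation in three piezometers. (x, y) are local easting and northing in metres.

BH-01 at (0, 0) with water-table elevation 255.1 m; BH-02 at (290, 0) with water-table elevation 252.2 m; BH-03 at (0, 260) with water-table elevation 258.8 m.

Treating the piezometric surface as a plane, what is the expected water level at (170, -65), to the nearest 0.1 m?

∂h/∂x = (252.2 − 255.1) / (290 − 0) = -0.01000
∂h/∂y = (258.8 − 255.1) / (260 − 0) = +0.01423
h(170, -65) = 255.1 + (-0.01000)·(170) + (+0.01423)·(-65) = 255.1 -1.700 -0.925 = 252.475 m.

252.5 m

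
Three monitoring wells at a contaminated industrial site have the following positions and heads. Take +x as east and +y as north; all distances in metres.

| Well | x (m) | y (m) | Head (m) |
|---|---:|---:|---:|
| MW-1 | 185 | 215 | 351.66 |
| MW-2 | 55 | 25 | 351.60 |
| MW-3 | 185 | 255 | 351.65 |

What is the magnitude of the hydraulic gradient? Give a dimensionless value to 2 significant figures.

0.00086

Taking MW-1 as reference: MW-2−MW-1 = (-130, -190, -0.06); MW-3−MW-1 = (0, 40, -0.01).
Solve a·Δx + b·Δy = Δh: det = (-130)·40 − 0·(-190) = -5200.
∂h/∂x = [(-0.06)·40 − (-0.01)·(-190)] / -5200 = +0.0008269
∂h/∂y = [(-130)·(-0.01) − 0·(-0.06)] / -5200 = -0.0002500
|∇h| = √(0.0008269² + -0.0002500²) = 0.0008639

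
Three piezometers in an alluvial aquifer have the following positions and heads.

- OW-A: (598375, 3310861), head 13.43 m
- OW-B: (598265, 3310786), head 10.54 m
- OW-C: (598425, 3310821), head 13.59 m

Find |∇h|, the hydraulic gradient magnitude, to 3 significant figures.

0.0221

With h = a·x + b·y + c and OW-A as origin, the differences give:
  (-110)·a + (-75)·b = -2.89
  50·a + (-40)·b = +0.16
Eliminate b (×(-40) and ×(-75), subtract): 8150·a = 127.600 → a = ∂h/∂x = +0.01566
Back-substitute: b = ∂h/∂y = +0.01557.
|∇h| = √(0.01566² + 0.01557²) = 0.02208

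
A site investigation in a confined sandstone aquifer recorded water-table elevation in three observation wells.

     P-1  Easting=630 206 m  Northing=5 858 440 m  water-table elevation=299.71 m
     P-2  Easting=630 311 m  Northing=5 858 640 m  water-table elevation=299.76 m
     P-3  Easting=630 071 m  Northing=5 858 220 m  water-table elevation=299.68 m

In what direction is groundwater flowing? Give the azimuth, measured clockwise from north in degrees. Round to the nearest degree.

Differences from P-1: to P-2 (Δx, Δy, Δh) = (105, 200, +0.05); to P-3 = (-135, -220, -0.03).
Solve a·Δx + b·Δy = Δh: det = 105·(-220) − (-135)·200 = 3900.
∂h/∂x = [(+0.05)·(-220) − (-0.03)·200] / 3900 = -0.001282
∂h/∂y = [105·(-0.03) − (-135)·(+0.05)] / 3900 = +0.0009231
Flow direction (−∇h) has components (+0.001282 E, -0.0009231 N).
Azimuth = atan2(E, N) = atan2(+0.001282, -0.0009231) = 125.8° ≈ 126°.

126°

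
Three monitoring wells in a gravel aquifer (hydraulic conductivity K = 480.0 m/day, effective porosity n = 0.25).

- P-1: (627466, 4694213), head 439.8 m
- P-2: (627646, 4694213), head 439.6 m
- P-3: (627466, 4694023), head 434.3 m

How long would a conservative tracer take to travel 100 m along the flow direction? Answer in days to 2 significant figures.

∂h/∂x = (439.6 − 439.8) / (627646 − 627466) = -0.001111
∂h/∂y = (434.3 − 439.8) / (4694023 − 4694213) = +0.02895
|∇h| = √(-0.001111² + 0.02895²) = 0.02897
Seepage velocity v = K·i/n = 480.0 × 0.02897 / 0.25 = 55.62 m/day.
t = 100 / 55.62 = 1.798 days.

1.8 days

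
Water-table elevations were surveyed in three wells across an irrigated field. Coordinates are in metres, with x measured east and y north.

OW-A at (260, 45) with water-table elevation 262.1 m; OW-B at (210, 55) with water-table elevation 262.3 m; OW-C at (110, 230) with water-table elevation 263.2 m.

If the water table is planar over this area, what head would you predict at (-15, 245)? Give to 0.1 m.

With h = a·x + b·y + c and OW-A as origin, the differences give:
  (-50)·a + 10·b = +0.2
  (-150)·a + 185·b = +1.1
Eliminate b (×185 and ×10, subtract): -7750·a = 26.00 → a = ∂h/∂x = -0.003355
Back-substitute: b = ∂h/∂y = +0.003226.
h(-15, 245) = 262.1 + (-0.003355)·(-275) + (+0.003226)·(200) = 262.1 +0.923 +0.645 = 263.668 m.

263.7 m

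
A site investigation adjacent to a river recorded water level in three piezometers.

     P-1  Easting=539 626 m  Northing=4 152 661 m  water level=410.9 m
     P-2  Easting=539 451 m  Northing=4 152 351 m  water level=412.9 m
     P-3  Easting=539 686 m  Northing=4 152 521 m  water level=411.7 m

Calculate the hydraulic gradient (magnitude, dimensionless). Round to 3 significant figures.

0.00608

Differences from P-1: to P-2 (Δx, Δy, Δh) = (-175, -310, +2.0); to P-3 = (60, -140, +0.8).
Determinant of the coordinate differences = (-175)·(-140) − 60·(-310) = 43100.
∂h/∂x = [(+2.0)·(-140) − (+0.8)·(-310)] / 43100 = -0.0007425
∂h/∂y = [(-175)·(+0.8) − 60·(+2.0)] / 43100 = -0.006032
|∇h| = √(-0.0007425² + -0.006032²) = 0.006078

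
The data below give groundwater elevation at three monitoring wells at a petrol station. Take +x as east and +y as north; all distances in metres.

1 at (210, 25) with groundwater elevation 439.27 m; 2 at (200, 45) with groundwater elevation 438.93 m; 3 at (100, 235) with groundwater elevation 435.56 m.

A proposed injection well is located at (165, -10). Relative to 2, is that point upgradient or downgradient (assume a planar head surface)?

downgradient

With h = a·x + b·y + c and 1 as origin, the differences give:
  (-10)·a + 20·b = -0.34
  (-110)·a + 210·b = -3.71
Eliminate b (×210 and ×20, subtract): 100·a = 2.800 → a = ∂h/∂x = +0.02800
Back-substitute: b = ∂h/∂y = -0.003000.
Head at (165, -10) = 439.27 + (+0.02800)·(-45) + (-0.003000)·(-35) = 438.11 m.
That is lower than the 438.93 m at 2, so the point is downgradient.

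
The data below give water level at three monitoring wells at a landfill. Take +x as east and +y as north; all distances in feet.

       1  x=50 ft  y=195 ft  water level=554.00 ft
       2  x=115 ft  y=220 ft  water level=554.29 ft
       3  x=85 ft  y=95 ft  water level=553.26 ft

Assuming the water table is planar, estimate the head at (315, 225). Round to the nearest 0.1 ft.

554.6 ft

Differences from 1: to 2 (Δx, Δy, Δh) = (65, 25, +0.29); to 3 = (35, -100, -0.74).
Determinant of the coordinate differences = 65·(-100) − 35·25 = -7375.
∂h/∂x = [(+0.29)·(-100) − (-0.74)·25] / -7375 = +0.001424
∂h/∂y = [65·(-0.74) − 35·(+0.29)] / -7375 = +0.007898
h(315, 225) = 554.00 + (+0.001424)·(265) + (+0.007898)·(30) = 554.00 +0.377 +0.237 = 554.614 ft.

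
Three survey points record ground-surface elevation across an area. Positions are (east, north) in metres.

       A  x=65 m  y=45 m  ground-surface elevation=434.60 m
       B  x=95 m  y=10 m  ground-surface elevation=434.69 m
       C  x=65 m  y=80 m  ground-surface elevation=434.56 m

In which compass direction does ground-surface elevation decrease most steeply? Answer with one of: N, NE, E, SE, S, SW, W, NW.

With z = a·x + b·y + c and A as origin, the differences give:
  30·a + (-35)·b = +0.09
  0·a + 35·b = -0.04
Eliminate b (×35 and ×(-35), subtract): 1050·a = 1.750 → a = ∂z/∂x = +0.001667
Back-substitute: b = ∂z/∂y = -0.001143.
Steepest decrease is along −∇f = (-0.001667 E, +0.001143 N) → northwest.

NW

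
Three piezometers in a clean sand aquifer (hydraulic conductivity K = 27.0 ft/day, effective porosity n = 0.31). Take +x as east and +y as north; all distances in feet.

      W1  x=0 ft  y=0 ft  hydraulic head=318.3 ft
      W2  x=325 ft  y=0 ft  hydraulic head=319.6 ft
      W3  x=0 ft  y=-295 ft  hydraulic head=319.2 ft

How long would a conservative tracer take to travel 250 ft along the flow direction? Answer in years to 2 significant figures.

1.6 years

∂h/∂x = (319.6 − 318.3) / (325 − 0) = +0.004000
∂h/∂y = (319.2 − 318.3) / (-295 − 0) = -0.003051
|∇h| = √(0.004000² + -0.003051²) = 0.005031
Seepage velocity v = K·i/n = 27.0 × 0.005031 / 0.31 = 0.4382 ft/day.
t = 250 / 0.4382 = 570.5 days = 1.56 years.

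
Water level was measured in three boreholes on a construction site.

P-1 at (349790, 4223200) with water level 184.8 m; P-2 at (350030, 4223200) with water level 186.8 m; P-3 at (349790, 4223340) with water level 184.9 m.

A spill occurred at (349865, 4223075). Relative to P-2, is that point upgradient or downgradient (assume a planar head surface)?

∂h/∂x = (186.8 − 184.8) / (350030 − 349790) = +0.008333
∂h/∂y = (184.9 − 184.8) / (4223340 − 4223200) = +0.0007143
Head at (349865, 4223075) = 184.8 + (+0.008333)·(75) + (+0.0007143)·(-125) = 185.34 m.
That is lower than the 186.8 m at P-2, so the point is downgradient.

downgradient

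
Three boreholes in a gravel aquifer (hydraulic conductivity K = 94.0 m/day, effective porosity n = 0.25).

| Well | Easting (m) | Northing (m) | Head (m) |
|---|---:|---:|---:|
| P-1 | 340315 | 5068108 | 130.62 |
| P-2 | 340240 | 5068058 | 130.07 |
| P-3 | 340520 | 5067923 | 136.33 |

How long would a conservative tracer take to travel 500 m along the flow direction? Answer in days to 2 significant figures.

Differences from P-1: to P-2 (Δx, Δy, Δh) = (-75, -50, -0.55); to P-3 = (205, -185, +5.71).
Determinant of the coordinate differences = (-75)·(-185) − 205·(-50) = 24125.
∂h/∂x = [(-0.55)·(-185) − (+5.71)·(-50)] / 24125 = +0.01605
∂h/∂y = [(-75)·(+5.71) − 205·(-0.55)] / 24125 = -0.01308
|∇h| = √(0.01605² + -0.01308²) = 0.0207
Seepage velocity v = K·i/n = 94.0 × 0.0207 / 0.25 = 7.783 m/day.
t = 500 / 7.783 = 64.24 days.

64 days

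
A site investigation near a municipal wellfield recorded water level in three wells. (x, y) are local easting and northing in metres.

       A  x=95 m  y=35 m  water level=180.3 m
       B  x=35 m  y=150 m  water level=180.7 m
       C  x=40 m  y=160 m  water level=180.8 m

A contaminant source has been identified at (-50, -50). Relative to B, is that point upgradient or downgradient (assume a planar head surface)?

downgradient

Taking A as reference: B−A = (-60, 115, +0.4); C−A = (-55, 125, +0.5).
Solve a·Δx + b·Δy = Δh: det = (-60)·125 − (-55)·115 = -1175.
∂h/∂x = [(+0.4)·125 − (+0.5)·115] / -1175 = +0.006383
∂h/∂y = [(-60)·(+0.5) − (-55)·(+0.4)] / -1175 = +0.006809
Head at (-50, -50) = 180.3 + (+0.006383)·(-145) + (+0.006809)·(-85) = 178.80 m.
That is lower than the 180.7 m at B, so the point is downgradient.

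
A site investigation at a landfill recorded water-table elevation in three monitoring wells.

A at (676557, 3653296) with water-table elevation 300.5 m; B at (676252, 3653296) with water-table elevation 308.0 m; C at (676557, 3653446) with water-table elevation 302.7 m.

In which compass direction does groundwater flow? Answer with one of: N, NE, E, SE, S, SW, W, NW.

SE

∂h/∂x = (308.0 − 300.5) / (676252 − 676557) = -0.02459
∂h/∂y = (302.7 − 300.5) / (3653446 − 3653296) = +0.01467
Flow = −∇h = (+0.02459 east, -0.01467 north), which points southeast.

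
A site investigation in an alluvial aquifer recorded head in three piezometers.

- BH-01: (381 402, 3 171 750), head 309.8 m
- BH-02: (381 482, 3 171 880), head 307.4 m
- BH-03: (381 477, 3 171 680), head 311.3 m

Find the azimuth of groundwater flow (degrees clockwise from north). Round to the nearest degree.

Differences from BH-01: to BH-02 (Δx, Δy, Δh) = (80, 130, -2.4); to BH-03 = (75, -70, +1.5).
Determinant of the coordinate differences = 80·(-70) − 75·130 = -15350.
∂h/∂x = [(-2.4)·(-70) − (+1.5)·130] / -15350 = +0.001759
∂h/∂y = [80·(+1.5) − 75·(-2.4)] / -15350 = -0.01954
Flow direction (−∇h) has components (-0.001759 E, +0.01954 N).
Azimuth = atan2(E, N) = atan2(-0.001759, +0.01954) = 354.9° ≈ 355°.

355°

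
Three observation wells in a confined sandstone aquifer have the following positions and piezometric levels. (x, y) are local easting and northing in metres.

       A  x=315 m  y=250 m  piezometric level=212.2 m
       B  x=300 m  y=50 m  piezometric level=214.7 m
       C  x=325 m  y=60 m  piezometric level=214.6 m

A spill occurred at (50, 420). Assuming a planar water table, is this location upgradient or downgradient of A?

downgradient

With h = a·x + b·y + c and A as origin, the differences give:
  (-15)·a + (-200)·b = +2.5
  10·a + (-190)·b = +2.4
Eliminate b (×(-190) and ×(-200), subtract): 4850·a = 5.00 → a = ∂h/∂x = +0.001031
Back-substitute: b = ∂h/∂y = -0.01258.
Head at (50, 420) = 212.2 + (+0.001031)·(-265) + (-0.01258)·(170) = 209.79 m.
That is lower than the 212.2 m at A, so the point is downgradient.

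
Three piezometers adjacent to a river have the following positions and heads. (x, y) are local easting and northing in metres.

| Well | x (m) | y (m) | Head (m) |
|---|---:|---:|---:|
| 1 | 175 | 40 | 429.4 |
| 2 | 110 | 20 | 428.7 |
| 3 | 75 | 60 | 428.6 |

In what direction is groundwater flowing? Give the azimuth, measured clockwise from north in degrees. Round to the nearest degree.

With h = a·x + b·y + c and 1 as origin, the differences give:
  (-65)·a + (-20)·b = -0.7
  (-100)·a + 20·b = -0.8
Eliminate b (×20 and ×(-20), subtract): -3300·a = -30.00 → a = ∂h/∂x = +0.009091
Back-substitute: b = ∂h/∂y = +0.005455.
Flow direction (−∇h) has components (-0.009091 E, -0.005455 N).
Azimuth = atan2(E, N) = atan2(-0.009091, -0.005455) = 239.0° ≈ 239°.

239°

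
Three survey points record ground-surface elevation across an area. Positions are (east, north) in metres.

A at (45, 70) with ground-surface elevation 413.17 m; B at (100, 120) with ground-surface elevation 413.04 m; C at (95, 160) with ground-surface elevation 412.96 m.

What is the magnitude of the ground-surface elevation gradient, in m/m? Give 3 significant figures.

0.00212 m/m

With z = a·x + b·y + c and A as origin, the differences give:
  55·a + 50·b = -0.13
  50·a + 90·b = -0.21
Eliminate b (×90 and ×50, subtract): 2450·a = -1.200 → a = ∂z/∂x = -0.0004898
Back-substitute: b = ∂z/∂y = -0.002061.
|∇f| = √(-0.0004898² + -0.002061²) = 0.002118 m/m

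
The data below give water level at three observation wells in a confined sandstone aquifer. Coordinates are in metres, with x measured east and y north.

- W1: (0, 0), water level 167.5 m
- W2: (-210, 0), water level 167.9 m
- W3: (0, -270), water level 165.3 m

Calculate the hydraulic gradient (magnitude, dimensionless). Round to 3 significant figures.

0.00837

∂h/∂x = (167.9 − 167.5) / (-210 − 0) = -0.001905
∂h/∂y = (165.3 − 167.5) / (-270 − 0) = +0.008148
|∇h| = √(-0.001905² + 0.008148²) = 0.008368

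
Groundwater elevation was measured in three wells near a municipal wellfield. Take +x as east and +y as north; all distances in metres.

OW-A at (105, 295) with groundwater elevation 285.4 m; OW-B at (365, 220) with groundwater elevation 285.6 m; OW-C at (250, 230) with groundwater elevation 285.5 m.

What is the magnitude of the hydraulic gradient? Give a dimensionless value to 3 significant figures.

Taking OW-A as reference: OW-B−OW-A = (260, -75, +0.2); OW-C−OW-A = (145, -65, +0.1).
Determinant of the coordinate differences = 260·(-65) − 145·(-75) = -6025.
∂h/∂x = [(+0.2)·(-65) − (+0.1)·(-75)] / -6025 = +0.0009129
∂h/∂y = [260·(+0.1) − 145·(+0.2)] / -6025 = +0.0004979
|∇h| = √(0.0009129² + 0.0004979²) = 0.00104

0.00104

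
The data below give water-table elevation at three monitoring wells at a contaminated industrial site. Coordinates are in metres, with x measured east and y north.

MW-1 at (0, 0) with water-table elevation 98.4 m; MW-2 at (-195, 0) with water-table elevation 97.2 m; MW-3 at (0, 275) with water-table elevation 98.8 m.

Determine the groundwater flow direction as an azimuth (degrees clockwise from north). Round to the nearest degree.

∂h/∂x = (97.2 − 98.4) / (-195 − 0) = +0.006154
∂h/∂y = (98.8 − 98.4) / (275 − 0) = +0.001455
Flow direction (−∇h) has components (-0.006154 E, -0.001455 N).
Azimuth = atan2(E, N) = atan2(-0.006154, -0.001455) = 256.7° ≈ 257°.

257°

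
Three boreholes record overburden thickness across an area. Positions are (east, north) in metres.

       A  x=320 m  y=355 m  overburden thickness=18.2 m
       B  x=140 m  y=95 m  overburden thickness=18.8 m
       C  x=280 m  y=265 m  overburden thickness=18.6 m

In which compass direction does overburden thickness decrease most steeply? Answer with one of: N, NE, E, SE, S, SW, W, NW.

With d = a·x + b·y + c and A as origin, the differences give:
  (-180)·a + (-260)·b = +0.6
  (-40)·a + (-90)·b = +0.4
Eliminate b (×(-90) and ×(-260), subtract): 5800·a = 50.00 → a = ∂d/∂x = +0.008621
Back-substitute: b = ∂d/∂y = -0.008276.
Steepest decrease is along −∇f = (-0.008621 E, +0.008276 N) → northwest.

NW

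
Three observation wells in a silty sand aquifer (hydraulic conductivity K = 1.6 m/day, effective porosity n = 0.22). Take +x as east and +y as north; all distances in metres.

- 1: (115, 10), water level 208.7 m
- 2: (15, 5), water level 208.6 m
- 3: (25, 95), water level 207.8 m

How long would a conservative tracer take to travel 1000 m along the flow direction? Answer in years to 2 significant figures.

Taking 1 as reference: 2−1 = (-100, -5, -0.1); 3−1 = (-90, 85, -0.9).
Solve a·Δx + b·Δy = Δh: det = (-100)·85 − (-90)·(-5) = -8950.
∂h/∂x = [(-0.1)·85 − (-0.9)·(-5)] / -8950 = +0.001453
∂h/∂y = [(-100)·(-0.9) − (-90)·(-0.1)] / -8950 = -0.009050
|∇h| = √(0.001453² + -0.009050²) = 0.009166
Seepage velocity v = K·i/n = 1.6 × 0.009166 / 0.22 = 0.06666 m/day.
t = 1000 / 0.06666 = 1.5e+04 days = 41.1 years.

41 years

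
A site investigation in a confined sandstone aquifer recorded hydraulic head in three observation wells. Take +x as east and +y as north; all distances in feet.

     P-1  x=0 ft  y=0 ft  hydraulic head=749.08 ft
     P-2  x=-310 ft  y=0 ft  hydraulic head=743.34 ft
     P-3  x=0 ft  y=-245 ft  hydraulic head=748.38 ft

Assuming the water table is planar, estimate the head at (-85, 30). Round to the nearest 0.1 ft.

747.6 ft

∂h/∂x = (743.34 − 749.08) / (-310 − 0) = +0.01852
∂h/∂y = (748.38 − 749.08) / (-245 − 0) = +0.002857
h(-85, 30) = 749.08 + (+0.01852)·(-85) + (+0.002857)·(30) = 749.08 -1.574 +0.086 = 747.592 ft.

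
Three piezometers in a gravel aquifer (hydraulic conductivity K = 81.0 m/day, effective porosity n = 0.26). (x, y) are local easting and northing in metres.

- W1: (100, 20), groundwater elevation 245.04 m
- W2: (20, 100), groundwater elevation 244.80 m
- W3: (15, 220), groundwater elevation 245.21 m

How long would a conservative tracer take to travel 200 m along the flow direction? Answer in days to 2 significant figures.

84 days

Differences from W1: to W2 (Δx, Δy, Δh) = (-80, 80, -0.24); to W3 = (-85, 200, +0.17).
Determinant of the coordinate differences = (-80)·200 − (-85)·80 = -9200.
∂h/∂x = [(-0.24)·200 − (+0.17)·80] / -9200 = +0.006696
∂h/∂y = [(-80)·(+0.17) − (-85)·(-0.24)] / -9200 = +0.003696
|∇h| = √(0.006696² + 0.003696²) = 0.007648
Seepage velocity v = K·i/n = 81.0 × 0.007648 / 0.26 = 2.383 m/day.
t = 200 / 2.383 = 83.93 days.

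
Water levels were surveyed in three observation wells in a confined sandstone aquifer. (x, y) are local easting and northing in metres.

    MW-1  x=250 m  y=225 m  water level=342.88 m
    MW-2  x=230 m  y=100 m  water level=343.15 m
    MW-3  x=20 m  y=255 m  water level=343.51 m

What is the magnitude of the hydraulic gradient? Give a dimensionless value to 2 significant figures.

Taking MW-1 as reference: MW-2−MW-1 = (-20, -125, +0.27); MW-3−MW-1 = (-230, 30, +0.63).
Determinant of the coordinate differences = (-20)·30 − (-230)·(-125) = -29350.
∂h/∂x = [(+0.27)·30 − (+0.63)·(-125)] / -29350 = -0.002959
∂h/∂y = [(-20)·(+0.63) − (-230)·(+0.27)] / -29350 = -0.001687
|∇h| = √(-0.002959² + -0.001687²) = 0.003406

0.0034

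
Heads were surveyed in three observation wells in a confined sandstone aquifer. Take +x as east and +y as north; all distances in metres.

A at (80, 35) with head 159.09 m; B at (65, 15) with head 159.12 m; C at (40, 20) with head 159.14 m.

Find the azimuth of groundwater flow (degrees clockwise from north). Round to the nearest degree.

Taking A as reference: B−A = (-15, -20, +0.03); C−A = (-40, -15, +0.05).
Solve a·Δx + b·Δy = Δh: det = (-15)·(-15) − (-40)·(-20) = -575.
∂h/∂x = [(+0.03)·(-15) − (+0.05)·(-20)] / -575 = -0.0009565
∂h/∂y = [(-15)·(+0.05) − (-40)·(+0.03)] / -575 = -0.0007826
Flow direction (−∇h) has components (+0.0009565 E, +0.0007826 N).
Azimuth = atan2(E, N) = atan2(+0.0009565, +0.0007826) = 50.7° ≈ 051°.

051°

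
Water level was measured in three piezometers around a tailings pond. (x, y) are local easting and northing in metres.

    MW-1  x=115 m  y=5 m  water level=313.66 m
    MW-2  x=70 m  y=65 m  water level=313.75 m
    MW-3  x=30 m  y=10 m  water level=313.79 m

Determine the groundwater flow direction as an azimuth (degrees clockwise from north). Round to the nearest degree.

Differences from MW-1: to MW-2 (Δx, Δy, Δh) = (-45, 60, +0.09); to MW-3 = (-85, 5, +0.13).
Determinant of the coordinate differences = (-45)·5 − (-85)·60 = 4875.
∂h/∂x = [(+0.09)·5 − (+0.13)·60] / 4875 = -0.001508
∂h/∂y = [(-45)·(+0.13) − (-85)·(+0.09)] / 4875 = +0.0003692
Flow direction (−∇h) has components (+0.001508 E, -0.0003692 N).
Azimuth = atan2(E, N) = atan2(+0.001508, -0.0003692) = 103.8° ≈ 104°.

104°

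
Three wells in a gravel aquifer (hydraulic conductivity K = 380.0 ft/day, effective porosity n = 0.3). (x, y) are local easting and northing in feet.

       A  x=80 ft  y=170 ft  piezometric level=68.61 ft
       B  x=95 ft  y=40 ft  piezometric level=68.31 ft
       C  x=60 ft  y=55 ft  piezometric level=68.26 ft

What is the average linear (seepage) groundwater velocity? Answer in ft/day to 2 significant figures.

Taking A as reference: B−A = (15, -130, -0.30); C−A = (-20, -115, -0.35).
Solve a·Δx + b·Δy = Δh: det = 15·(-115) − (-20)·(-130) = -4325.
∂h/∂x = [(-0.30)·(-115) − (-0.35)·(-130)] / -4325 = +0.002543
∂h/∂y = [15·(-0.35) − (-20)·(-0.30)] / -4325 = +0.002601
|∇h| = √(0.002543² + 0.002601²) = 0.003638
Seepage velocity v = K·i/n = 380.0 × 0.003638 / 0.3 = 4.608 ft/day.

4.6 ft/day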